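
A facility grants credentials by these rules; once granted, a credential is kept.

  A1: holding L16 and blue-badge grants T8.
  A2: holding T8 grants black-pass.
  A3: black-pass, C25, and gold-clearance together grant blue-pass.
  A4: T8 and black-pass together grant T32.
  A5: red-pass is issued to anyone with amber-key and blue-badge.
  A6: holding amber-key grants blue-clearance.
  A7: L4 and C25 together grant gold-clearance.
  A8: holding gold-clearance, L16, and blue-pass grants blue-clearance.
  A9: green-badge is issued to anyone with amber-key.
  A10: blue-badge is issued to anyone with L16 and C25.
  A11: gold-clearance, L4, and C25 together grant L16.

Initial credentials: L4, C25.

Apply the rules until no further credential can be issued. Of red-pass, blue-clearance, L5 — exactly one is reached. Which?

blue-clearance

Holding L4 and C25 grants gold-clearance (A7).
Holding gold-clearance, L4, and C25 grants L16 (A11).
Holding L16 and C25 grants blue-badge (A10).
Holding L16 and blue-badge grants T8 (A1).
Holding T8 grants black-pass (A2).
Holding black-pass, C25, and gold-clearance grants blue-pass (A3).
Holding gold-clearance, L16, and blue-pass grants blue-clearance (A8).
No rule produces L5, and it is not given. red-pass would need amber-key and blue-badge (A5), but amber-key is never granted.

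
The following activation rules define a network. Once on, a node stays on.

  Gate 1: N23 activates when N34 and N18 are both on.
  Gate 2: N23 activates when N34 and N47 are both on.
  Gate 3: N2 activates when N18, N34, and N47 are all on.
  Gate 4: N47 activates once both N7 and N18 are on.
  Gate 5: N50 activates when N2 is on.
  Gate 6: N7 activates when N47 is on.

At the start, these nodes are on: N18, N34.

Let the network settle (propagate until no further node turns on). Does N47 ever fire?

No

N47 would need N7 and N18 (Gate 4), but N7 never turns on.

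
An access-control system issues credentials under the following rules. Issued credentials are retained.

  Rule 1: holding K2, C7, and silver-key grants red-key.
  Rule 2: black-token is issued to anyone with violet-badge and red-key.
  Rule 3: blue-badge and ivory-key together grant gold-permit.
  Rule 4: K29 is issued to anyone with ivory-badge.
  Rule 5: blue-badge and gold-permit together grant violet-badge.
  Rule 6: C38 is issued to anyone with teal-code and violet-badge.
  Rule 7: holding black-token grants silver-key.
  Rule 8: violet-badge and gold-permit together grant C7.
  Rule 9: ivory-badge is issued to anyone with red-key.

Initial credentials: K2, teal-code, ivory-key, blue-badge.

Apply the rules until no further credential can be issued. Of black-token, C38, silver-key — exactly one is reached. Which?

C38

Holding blue-badge and ivory-key grants gold-permit (Rule 3).
Holding blue-badge and gold-permit grants violet-badge (Rule 5).
Holding teal-code and violet-badge grants C38 (Rule 6).
black-token would need violet-badge and red-key (Rule 2), but red-key is never granted. silver-key would need black-token (Rule 7), but black-token is never granted.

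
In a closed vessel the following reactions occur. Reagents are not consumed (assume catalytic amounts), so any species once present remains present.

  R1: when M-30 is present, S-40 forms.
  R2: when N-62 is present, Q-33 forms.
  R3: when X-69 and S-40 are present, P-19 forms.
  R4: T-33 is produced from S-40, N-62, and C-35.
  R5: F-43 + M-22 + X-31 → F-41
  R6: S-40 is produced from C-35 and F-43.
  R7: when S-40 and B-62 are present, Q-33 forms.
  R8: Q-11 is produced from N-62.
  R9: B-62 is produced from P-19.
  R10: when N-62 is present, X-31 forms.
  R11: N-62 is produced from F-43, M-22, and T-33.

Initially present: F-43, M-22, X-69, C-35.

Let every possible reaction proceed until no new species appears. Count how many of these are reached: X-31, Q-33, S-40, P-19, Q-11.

C-35 and F-43 present → S-40 forms (R6).
X-69 and S-40 present → P-19 forms (R3).
P-19 present → B-62 forms (R9).
S-40 and B-62 present → Q-33 forms (R7).
X-31 would need N-62 (R10), but N-62 never forms.
Q-33: reached.
S-40: reached.
P-19: reached.
Q-11 would need N-62 (R8), but N-62 never forms.
Reached: Q-33, S-40, and P-19 — 3 of the 5.

3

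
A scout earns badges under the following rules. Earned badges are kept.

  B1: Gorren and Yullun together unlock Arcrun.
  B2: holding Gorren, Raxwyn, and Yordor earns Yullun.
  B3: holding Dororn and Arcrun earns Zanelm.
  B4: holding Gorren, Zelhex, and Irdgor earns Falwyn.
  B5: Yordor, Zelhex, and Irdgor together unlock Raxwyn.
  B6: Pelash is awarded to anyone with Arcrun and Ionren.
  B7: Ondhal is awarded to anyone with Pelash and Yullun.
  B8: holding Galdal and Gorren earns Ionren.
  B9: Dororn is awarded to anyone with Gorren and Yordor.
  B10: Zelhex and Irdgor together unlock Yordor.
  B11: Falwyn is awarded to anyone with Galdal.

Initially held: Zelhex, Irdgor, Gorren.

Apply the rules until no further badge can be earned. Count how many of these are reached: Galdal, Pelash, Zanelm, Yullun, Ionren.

With Zelhex and Irdgor, Yordor is earned (B10).
With Gorren and Yordor, Dororn is earned (B9).
With Yordor, Zelhex, and Irdgor, Raxwyn is earned (B5).
With Gorren, Raxwyn, and Yordor, Yullun is earned (B2).
With Gorren and Yullun, Arcrun is earned (B1).
With Dororn and Arcrun, Zanelm is earned (B3).
No rule produces Galdal, and it is not given.
Pelash would need Arcrun and Ionren (B6), but Ionren is never earned.
Zanelm: reached.
Yullun: reached.
Ionren would need Galdal and Gorren (B8), but Galdal is never earned.
Reached: Zanelm and Yullun — 2 of the 5.

2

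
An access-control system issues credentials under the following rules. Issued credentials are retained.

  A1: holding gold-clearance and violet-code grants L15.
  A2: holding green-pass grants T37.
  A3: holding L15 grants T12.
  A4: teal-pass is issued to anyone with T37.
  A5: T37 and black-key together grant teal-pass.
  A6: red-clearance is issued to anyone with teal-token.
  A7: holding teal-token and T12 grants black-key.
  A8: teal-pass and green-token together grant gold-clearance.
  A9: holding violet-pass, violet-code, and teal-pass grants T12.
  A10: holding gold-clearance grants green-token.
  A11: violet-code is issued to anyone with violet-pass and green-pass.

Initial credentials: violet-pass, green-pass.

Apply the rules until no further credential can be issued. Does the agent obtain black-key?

No

black-key would need teal-token and T12 (A7), but teal-token is never granted.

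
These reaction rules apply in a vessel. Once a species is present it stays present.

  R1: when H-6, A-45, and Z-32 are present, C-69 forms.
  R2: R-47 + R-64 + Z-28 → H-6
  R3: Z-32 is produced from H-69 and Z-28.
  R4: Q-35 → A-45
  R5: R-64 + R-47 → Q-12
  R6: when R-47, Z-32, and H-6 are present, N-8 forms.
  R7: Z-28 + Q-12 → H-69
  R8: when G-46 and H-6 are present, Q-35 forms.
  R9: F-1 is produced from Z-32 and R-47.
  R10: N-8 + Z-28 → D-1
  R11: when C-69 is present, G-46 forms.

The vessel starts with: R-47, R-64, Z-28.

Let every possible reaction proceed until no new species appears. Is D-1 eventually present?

R-47, R-64, and Z-28 present → H-6 forms (R2).
R-64 and R-47 present → Q-12 forms (R5).
Z-28 and Q-12 present → H-69 forms (R7).
H-69 and Z-28 present → Z-32 forms (R3).
R-47, Z-32, and H-6 present → N-8 forms (R6).
N-8 and Z-28 present → D-1 forms (R10).

Yes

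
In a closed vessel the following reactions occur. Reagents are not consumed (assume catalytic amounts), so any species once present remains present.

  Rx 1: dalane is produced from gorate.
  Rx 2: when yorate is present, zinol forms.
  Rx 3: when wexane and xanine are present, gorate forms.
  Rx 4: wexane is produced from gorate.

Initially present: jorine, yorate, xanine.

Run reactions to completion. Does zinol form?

yorate present → zinol forms (Rx 2).

Yes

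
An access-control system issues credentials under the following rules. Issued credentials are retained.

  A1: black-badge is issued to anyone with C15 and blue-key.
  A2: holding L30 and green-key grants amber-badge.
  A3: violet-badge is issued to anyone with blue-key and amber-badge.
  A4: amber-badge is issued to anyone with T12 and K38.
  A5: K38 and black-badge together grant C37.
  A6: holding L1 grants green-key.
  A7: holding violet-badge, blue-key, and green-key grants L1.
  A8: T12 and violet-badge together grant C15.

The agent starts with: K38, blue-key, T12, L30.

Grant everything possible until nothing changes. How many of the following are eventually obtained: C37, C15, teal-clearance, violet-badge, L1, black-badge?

4

Holding T12 and K38 grants amber-badge (A4).
Holding blue-key and amber-badge grants violet-badge (A3).
Holding T12 and violet-badge grants C15 (A8).
Holding C15 and blue-key grants black-badge (A1).
Holding K38 and black-badge grants C37 (A5).
C37: reached.
C15: reached.
No rule produces teal-clearance, and it is not given.
violet-badge: reached.
L1 would need violet-badge, blue-key, and green-key (A7), but green-key is never granted.
black-badge: reached.
Reached: C37, C15, violet-badge, and black-badge — 4 of the 6.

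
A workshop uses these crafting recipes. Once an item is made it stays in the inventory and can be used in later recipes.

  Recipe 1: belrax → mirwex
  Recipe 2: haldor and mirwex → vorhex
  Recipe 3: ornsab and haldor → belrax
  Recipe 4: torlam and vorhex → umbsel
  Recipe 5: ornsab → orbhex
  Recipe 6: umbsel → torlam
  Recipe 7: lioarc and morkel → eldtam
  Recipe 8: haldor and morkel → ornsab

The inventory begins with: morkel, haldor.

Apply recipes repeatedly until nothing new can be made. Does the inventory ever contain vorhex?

Yes

Using Recipe 8, haldor and morkel make ornsab.
ornsab and haldor → belrax (Recipe 3).
Using Recipe 1, belrax makes mirwex.
haldor and mirwex → vorhex (Recipe 2).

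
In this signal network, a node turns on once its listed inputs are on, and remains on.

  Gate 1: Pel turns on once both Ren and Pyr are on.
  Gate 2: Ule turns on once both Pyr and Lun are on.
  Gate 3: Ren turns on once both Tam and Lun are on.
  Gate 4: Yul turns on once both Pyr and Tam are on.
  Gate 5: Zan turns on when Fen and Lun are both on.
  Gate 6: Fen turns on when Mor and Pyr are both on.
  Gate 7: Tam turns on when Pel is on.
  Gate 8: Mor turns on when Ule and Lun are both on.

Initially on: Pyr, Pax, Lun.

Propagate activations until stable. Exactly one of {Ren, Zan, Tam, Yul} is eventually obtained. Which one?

Zan

Gate 2: Pyr and Lun on → Ule on.
Gate 8: Ule and Lun on → Mor on.
Mor and Pyr are on, so Fen turns on (Gate 6).
Gate 5: Fen and Lun on → Zan on.
Yul would need Pyr and Tam (Gate 4), but Tam never turns on. Tam would need Pel (Gate 7), but Pel never turns on. Ren would need Tam and Lun (Gate 3), but Tam never turns on.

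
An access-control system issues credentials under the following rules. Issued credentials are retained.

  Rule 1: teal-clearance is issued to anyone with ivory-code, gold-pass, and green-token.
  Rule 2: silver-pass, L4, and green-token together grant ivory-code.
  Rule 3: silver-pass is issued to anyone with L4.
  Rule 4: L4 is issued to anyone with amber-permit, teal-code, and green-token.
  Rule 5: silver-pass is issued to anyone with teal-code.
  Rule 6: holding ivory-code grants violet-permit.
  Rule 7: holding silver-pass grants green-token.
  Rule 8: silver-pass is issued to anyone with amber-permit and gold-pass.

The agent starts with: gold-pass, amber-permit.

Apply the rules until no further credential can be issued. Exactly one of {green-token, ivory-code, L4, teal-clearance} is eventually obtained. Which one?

Holding amber-permit and gold-pass grants silver-pass (Rule 8).
Holding silver-pass grants green-token (Rule 7).
ivory-code would need silver-pass, L4, and green-token (Rule 2), but L4 is never granted. L4 would need amber-permit, teal-code, and green-token (Rule 4), but teal-code is never granted. teal-clearance would need ivory-code, gold-pass, and green-token (Rule 1), but ivory-code is never granted.

green-token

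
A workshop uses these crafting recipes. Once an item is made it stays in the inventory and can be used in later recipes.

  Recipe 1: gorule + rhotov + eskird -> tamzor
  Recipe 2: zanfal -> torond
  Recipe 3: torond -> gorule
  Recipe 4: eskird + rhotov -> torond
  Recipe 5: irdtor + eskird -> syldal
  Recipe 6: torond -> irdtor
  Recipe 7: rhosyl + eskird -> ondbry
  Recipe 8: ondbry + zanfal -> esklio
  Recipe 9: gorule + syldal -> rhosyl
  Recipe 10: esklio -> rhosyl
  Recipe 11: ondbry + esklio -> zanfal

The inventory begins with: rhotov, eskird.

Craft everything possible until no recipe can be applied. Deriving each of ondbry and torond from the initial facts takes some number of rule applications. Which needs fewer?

torond: eskird + rhotov -> torond (Recipe 4). [1 rule application]
ondbry: Using Recipe 4, eskird and rhotov make torond. Using Recipe 3, torond makes gorule. torond -> irdtor (Recipe 6). Using Recipe 5, irdtor and eskird make syldal. gorule + syldal -> rhosyl (Recipe 9). rhosyl + eskird -> ondbry (Recipe 7). [6 rule applications]
torond needs fewer.

torond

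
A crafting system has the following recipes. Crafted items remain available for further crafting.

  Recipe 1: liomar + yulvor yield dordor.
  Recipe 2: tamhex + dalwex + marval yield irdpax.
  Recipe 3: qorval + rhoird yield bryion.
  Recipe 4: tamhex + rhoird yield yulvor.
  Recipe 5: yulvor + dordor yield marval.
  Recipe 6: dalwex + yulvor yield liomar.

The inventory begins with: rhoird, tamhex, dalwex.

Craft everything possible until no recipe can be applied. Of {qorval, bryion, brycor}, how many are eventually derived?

0

No rule produces qorval, and it is not given.
bryion would need qorval and rhoird (Recipe 3), but qorval is never obtained.
No rule produces brycor, and it is not given.
None of the 3 are reached.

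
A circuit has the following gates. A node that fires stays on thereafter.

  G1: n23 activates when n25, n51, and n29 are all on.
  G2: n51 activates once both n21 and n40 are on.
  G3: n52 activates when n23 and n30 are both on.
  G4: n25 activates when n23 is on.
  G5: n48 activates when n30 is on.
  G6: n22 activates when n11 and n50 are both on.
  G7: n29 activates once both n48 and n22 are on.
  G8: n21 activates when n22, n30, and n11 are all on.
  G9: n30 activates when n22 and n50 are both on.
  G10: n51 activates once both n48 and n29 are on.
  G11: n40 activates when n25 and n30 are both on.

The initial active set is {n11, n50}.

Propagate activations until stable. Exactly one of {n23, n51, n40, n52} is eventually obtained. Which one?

n51

G6: n11 and n50 on → n22 on.
G9: n22 and n50 on → n30 on.
n30 is on, so n48 activates (G5).
G7: n48 and n22 on → n29 on.
G10: n48 and n29 on → n51 on.
n23 would need n25, n51, and n29 (G1), but n25 never turns on. n40 would need n25 and n30 (G11), but n25 never turns on. n52 would need n23 and n30 (G3), but n23 never turns on.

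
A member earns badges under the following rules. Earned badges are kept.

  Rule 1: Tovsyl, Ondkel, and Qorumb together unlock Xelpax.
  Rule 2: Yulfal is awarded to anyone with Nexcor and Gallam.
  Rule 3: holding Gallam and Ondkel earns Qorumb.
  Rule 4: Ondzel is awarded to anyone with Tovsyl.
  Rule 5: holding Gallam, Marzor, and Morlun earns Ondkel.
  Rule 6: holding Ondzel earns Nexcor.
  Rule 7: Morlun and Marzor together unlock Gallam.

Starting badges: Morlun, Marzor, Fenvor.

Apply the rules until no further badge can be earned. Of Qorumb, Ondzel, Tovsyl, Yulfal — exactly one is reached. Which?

With Morlun and Marzor, Gallam is earned (Rule 7).
With Gallam, Marzor, and Morlun, Ondkel is earned (Rule 5).
With Gallam and Ondkel, Qorumb is earned (Rule 3).
Ondzel would need Tovsyl (Rule 4), but Tovsyl is never earned. No rule produces Tovsyl, and it is not given. Yulfal would need Nexcor and Gallam (Rule 2), but Nexcor is never earned.

Qorumb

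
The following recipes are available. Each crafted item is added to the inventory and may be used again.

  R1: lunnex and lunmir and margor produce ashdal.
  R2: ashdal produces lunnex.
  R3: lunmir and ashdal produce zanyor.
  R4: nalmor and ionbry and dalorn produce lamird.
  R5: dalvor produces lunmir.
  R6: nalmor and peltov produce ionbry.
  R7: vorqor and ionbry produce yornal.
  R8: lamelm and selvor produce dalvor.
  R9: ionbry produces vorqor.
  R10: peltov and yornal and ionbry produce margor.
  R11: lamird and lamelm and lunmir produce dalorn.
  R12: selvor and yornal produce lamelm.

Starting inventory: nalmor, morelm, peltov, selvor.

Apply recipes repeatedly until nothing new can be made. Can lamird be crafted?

No

lamird would need nalmor, ionbry, and dalorn (R4), but dalorn is never obtained.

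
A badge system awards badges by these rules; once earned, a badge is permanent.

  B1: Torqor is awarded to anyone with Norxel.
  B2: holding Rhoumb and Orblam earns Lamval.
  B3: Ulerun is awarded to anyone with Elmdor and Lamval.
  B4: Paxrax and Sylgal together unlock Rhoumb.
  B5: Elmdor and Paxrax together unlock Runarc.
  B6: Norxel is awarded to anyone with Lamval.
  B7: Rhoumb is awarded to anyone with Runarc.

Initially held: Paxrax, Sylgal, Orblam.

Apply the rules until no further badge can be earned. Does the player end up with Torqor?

Yes

With Paxrax and Sylgal, Rhoumb is earned (B4).
With Rhoumb and Orblam, Lamval is earned (B2).
With Lamval, Norxel is earned (B6).
With Norxel, Torqor is earned (B1).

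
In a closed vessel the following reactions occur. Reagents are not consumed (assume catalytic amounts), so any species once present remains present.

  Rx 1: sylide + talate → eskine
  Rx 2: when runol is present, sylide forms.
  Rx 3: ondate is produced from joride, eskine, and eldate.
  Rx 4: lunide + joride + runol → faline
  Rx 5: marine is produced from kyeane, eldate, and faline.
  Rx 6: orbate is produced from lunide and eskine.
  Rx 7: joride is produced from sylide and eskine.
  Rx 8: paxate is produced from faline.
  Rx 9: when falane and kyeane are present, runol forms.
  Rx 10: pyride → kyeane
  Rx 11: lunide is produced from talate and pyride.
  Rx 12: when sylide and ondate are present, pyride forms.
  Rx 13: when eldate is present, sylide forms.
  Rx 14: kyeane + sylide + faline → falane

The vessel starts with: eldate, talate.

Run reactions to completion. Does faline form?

No

faline would need lunide, joride, and runol (Rx 4), but runol never forms.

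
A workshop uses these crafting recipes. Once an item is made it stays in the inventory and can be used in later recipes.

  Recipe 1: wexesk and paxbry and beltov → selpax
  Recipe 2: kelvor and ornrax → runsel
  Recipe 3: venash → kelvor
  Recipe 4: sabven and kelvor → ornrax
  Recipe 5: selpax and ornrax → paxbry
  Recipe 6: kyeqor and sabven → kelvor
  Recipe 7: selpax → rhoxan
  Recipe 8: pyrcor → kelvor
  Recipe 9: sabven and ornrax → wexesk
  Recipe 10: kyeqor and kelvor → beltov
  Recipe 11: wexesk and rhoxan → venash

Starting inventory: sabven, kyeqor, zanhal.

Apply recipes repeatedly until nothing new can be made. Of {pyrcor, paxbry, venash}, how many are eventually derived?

No rule produces pyrcor, and it is not given.
paxbry would need selpax and ornrax (Recipe 5), but selpax is never obtained.
venash would need wexesk and rhoxan (Recipe 11), but rhoxan is never obtained.
None of the 3 are reached.

0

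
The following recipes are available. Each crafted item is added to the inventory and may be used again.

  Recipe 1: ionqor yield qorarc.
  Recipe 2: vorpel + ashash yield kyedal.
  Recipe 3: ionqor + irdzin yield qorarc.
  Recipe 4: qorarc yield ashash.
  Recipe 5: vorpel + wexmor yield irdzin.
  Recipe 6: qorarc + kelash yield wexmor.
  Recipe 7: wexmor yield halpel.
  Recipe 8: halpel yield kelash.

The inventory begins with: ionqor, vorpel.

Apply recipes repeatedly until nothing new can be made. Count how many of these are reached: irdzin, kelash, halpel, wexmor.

0

irdzin would need vorpel and wexmor (Recipe 5), but wexmor is never obtained.
kelash would need halpel (Recipe 8), but halpel is never obtained.
halpel would need wexmor (Recipe 7), but wexmor is never obtained.
wexmor would need qorarc and kelash (Recipe 6), but kelash is never obtained.
None of the 4 are reached.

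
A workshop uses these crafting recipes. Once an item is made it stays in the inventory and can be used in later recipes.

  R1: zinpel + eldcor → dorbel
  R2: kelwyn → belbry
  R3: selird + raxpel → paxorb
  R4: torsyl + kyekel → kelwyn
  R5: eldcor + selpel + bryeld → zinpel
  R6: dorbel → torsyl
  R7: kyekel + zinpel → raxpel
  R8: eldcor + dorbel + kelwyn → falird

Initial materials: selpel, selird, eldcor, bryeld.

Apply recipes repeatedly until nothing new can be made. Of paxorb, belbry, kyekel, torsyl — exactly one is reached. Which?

torsyl

Using R5, eldcor, selpel, and bryeld make zinpel.
zinpel + eldcor → dorbel (R1).
Using R6, dorbel makes torsyl.
paxorb would need selird and raxpel (R3), but raxpel is never obtained. belbry would need kelwyn (R2), but kelwyn is never obtained. No rule produces kyekel, and it is not given.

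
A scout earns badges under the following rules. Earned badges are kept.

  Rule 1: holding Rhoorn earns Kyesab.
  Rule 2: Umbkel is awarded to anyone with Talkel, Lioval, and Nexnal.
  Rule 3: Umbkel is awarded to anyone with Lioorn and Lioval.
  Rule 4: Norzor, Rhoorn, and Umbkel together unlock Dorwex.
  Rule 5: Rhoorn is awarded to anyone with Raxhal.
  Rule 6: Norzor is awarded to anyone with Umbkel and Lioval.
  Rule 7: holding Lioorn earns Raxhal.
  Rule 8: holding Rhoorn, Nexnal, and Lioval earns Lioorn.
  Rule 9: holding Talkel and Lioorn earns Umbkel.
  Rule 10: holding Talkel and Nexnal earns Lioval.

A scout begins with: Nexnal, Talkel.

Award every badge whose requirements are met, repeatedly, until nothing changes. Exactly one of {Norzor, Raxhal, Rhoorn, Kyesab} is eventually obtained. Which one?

Norzor

With Talkel and Nexnal, Lioval is earned (Rule 10).
With Talkel, Lioval, and Nexnal, Umbkel is earned (Rule 2).
With Umbkel and Lioval, Norzor is earned (Rule 6).
Kyesab would need Rhoorn (Rule 1), but Rhoorn is never earned. Raxhal would need Lioorn (Rule 7), but Lioorn is never earned. Rhoorn would need Raxhal (Rule 5), but Raxhal is never earned.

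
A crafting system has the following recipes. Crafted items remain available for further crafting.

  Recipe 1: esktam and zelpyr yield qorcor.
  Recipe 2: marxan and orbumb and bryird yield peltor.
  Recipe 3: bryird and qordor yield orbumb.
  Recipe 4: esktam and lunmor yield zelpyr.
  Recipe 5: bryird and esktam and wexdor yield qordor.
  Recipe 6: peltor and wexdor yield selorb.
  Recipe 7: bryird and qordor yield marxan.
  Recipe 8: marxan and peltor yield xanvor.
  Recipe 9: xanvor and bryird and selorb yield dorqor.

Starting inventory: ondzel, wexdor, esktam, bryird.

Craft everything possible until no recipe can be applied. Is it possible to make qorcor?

qorcor would need esktam and zelpyr (Recipe 1), but zelpyr is never obtained.

No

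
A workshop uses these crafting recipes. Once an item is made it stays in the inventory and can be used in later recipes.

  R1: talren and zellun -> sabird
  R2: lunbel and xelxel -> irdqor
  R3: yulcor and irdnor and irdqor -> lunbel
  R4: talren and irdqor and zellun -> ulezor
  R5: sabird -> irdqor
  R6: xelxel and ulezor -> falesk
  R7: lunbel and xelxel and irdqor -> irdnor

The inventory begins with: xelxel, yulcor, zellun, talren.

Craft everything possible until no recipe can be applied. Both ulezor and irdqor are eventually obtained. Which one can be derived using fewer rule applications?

irdqor: talren and zellun -> sabird (R1). Using R5, sabird makes irdqor. [2 rule applications]
ulezor: Using R1, talren and zellun make sabird. Using R5, sabird makes irdqor. talren and irdqor and zellun -> ulezor (R4). [3 rule applications]
irdqor needs fewer.

irdqor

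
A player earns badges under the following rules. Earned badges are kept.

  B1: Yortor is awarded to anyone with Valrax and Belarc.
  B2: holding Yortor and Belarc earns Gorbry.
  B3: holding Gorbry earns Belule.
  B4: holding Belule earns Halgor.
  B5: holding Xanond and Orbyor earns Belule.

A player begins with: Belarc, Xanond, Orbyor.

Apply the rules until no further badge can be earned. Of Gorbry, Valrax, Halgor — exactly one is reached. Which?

With Xanond and Orbyor, Belule is earned (B5).
With Belule, Halgor is earned (B4).
No rule produces Valrax, and it is not given. Gorbry would need Yortor and Belarc (B2), but Yortor is never earned.

Halgor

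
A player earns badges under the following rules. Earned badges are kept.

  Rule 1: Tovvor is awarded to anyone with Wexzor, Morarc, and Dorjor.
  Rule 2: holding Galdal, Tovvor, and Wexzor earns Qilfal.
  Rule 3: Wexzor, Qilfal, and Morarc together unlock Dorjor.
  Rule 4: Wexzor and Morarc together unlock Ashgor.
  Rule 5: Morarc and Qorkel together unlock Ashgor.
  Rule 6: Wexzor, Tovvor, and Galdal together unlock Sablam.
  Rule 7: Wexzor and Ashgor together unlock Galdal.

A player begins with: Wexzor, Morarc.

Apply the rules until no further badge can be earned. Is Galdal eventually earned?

With Wexzor and Morarc, Ashgor is earned (Rule 4).
With Wexzor and Ashgor, Galdal is earned (Rule 7).

Yes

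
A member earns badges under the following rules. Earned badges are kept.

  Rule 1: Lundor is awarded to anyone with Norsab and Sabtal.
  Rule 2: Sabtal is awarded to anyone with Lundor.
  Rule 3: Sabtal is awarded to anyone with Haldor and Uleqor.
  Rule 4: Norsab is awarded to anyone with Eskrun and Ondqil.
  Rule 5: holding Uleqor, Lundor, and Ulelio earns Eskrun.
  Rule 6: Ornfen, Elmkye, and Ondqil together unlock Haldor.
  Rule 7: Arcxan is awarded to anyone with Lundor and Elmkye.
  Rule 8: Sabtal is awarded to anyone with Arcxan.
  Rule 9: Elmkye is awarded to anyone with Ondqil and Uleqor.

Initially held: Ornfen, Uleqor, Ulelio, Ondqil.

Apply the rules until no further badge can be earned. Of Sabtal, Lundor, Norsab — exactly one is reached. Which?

Sabtal

With Ondqil and Uleqor, Elmkye is earned (Rule 9).
With Ornfen, Elmkye, and Ondqil, Haldor is earned (Rule 6).
With Haldor and Uleqor, Sabtal is earned (Rule 3).
Norsab would need Eskrun and Ondqil (Rule 4), but Eskrun is never earned. Lundor would need Norsab and Sabtal (Rule 1), but Norsab is never earned.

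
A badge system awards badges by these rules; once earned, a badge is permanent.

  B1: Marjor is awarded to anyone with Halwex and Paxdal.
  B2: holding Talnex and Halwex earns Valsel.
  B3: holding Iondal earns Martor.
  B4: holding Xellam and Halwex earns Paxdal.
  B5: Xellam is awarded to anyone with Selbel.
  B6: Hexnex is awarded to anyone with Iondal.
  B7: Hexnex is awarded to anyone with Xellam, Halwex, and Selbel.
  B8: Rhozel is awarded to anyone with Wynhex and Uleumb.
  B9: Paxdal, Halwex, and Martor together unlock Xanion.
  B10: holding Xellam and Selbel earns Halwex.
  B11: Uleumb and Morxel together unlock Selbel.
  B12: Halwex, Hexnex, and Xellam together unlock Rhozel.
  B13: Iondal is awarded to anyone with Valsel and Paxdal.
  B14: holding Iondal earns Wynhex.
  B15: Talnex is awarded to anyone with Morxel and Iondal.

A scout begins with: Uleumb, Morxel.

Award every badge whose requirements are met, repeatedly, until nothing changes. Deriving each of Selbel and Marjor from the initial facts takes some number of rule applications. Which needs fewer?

Selbel: With Uleumb and Morxel, Selbel is earned (B11). [1 rule application]
Marjor: With Uleumb and Morxel, Selbel is earned (B11). With Selbel, Xellam is earned (B5). With Xellam and Selbel, Halwex is earned (B10). With Xellam and Halwex, Paxdal is earned (B4). With Halwex and Paxdal, Marjor is earned (B1). [5 rule applications]
Selbel needs fewer.

Selbel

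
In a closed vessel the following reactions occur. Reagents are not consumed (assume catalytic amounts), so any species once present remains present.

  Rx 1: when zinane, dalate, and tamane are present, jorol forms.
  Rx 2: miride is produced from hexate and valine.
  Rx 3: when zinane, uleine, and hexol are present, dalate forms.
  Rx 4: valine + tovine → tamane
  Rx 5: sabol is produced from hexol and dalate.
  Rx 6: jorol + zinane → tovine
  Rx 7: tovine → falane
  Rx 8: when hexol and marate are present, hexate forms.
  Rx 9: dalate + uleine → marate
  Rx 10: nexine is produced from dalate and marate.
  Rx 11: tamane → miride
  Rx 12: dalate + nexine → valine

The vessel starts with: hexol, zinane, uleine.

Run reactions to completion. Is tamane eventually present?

tamane would need valine and tovine (Rx 4), but tovine never forms.

No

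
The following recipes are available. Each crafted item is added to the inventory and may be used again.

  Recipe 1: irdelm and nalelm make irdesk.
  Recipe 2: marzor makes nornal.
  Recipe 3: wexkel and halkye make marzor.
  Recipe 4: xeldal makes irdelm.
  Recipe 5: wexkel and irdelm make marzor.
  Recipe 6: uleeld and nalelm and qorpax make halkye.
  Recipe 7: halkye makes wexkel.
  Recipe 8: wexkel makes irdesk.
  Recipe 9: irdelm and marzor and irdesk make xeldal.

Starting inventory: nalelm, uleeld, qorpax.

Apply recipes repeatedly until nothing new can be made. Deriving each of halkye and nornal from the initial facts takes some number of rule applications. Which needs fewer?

halkye

halkye: Using Recipe 6, uleeld, nalelm, and qorpax make halkye. [1 rule application]
nornal: uleeld and nalelm and qorpax → halkye (Recipe 6). Using Recipe 7, halkye makes wexkel. Using Recipe 3, wexkel and halkye make marzor. Using Recipe 2, marzor makes nornal. [4 rule applications]
halkye needs fewer.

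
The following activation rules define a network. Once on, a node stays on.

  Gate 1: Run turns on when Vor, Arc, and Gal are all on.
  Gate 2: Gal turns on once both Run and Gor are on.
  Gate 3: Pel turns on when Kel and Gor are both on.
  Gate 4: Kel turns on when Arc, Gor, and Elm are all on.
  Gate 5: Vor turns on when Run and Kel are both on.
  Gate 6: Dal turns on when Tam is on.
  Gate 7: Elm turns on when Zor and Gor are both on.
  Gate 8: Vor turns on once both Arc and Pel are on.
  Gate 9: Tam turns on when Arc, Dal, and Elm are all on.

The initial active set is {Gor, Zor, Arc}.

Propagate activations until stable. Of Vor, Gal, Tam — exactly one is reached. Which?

Gate 7: Zor and Gor on → Elm on.
Arc, Gor, and Elm are on, so Kel turns on (Gate 4).
Gate 3: Kel and Gor on → Pel on.
Arc and Pel are on, so Vor turns on (Gate 8).
Gal would need Run and Gor (Gate 2), but Run never turns on. Tam would need Arc, Dal, and Elm (Gate 9), but Dal never turns on.

Vor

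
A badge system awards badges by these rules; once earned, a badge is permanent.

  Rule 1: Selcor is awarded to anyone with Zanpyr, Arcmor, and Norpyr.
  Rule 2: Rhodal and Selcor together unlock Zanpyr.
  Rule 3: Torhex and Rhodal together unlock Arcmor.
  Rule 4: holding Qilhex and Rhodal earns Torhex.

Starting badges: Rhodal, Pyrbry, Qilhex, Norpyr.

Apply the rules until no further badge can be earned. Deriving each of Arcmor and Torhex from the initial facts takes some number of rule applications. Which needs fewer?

Torhex: With Qilhex and Rhodal, Torhex is earned (Rule 4). [1 rule application]
Arcmor: With Qilhex and Rhodal, Torhex is earned (Rule 4). With Torhex and Rhodal, Arcmor is earned (Rule 3). [2 rule applications]
Torhex needs fewer.

Torhex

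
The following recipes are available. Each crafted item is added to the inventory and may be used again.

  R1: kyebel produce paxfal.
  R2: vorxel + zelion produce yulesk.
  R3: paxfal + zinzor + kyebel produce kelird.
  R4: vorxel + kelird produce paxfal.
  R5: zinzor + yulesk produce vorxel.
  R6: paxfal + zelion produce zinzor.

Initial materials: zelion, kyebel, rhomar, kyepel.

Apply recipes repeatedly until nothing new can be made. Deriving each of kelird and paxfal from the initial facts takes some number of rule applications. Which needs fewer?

paxfal

paxfal: Using R1, kyebel makes paxfal. [1 rule application]
kelird: kyebel → paxfal (R1). Using R6, paxfal and zelion make zinzor. paxfal + zinzor + kyebel → kelird (R3). [3 rule applications]
paxfal needs fewer.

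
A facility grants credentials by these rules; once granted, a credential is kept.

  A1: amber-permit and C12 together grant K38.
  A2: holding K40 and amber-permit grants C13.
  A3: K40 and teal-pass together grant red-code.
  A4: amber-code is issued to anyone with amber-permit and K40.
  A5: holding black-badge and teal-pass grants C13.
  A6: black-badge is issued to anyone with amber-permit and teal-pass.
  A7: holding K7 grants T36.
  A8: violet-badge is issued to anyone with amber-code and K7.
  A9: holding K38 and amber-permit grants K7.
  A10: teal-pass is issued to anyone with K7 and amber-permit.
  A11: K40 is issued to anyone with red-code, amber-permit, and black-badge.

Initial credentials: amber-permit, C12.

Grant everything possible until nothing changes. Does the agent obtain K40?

K40 would need red-code, amber-permit, and black-badge (A11), but red-code is never granted.

No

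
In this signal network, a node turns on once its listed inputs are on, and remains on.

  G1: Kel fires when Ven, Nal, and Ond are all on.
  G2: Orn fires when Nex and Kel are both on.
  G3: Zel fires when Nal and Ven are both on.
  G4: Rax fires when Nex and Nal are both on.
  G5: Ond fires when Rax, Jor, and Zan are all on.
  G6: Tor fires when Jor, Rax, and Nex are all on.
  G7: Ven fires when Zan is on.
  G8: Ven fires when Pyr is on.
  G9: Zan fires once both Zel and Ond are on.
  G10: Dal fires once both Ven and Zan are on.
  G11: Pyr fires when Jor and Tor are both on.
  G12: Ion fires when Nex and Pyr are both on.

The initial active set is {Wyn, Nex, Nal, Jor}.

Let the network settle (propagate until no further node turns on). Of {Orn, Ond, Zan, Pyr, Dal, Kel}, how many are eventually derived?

1

G4: Nex and Nal on → Rax on.
Jor, Rax, and Nex are on, so Tor fires (G6).
Jor and Tor are on, so Pyr fires (G11).
Orn would need Nex and Kel (G2), but Kel never turns on.
Ond would need Rax, Jor, and Zan (G5), but Zan never turns on.
Zan would need Zel and Ond (G9), but Ond never turns on.
Pyr: reached.
Dal would need Ven and Zan (G10), but Zan never turns on.
Kel would need Ven, Nal, and Ond (G1), but Ond never turns on.
Reached: Pyr — 1 of the 6.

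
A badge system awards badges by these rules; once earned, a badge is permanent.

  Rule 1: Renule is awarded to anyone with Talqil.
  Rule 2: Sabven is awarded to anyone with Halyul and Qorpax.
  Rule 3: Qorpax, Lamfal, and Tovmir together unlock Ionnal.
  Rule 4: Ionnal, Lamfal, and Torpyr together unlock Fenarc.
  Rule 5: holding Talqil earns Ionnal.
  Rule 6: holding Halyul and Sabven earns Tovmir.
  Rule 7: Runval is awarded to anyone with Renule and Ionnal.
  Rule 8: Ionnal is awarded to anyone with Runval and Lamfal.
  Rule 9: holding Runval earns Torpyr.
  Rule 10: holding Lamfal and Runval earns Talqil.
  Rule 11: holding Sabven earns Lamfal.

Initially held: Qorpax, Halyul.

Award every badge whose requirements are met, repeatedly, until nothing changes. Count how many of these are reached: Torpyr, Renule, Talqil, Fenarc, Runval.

0

Torpyr would need Runval (Rule 9), but Runval is never earned.
Renule would need Talqil (Rule 1), but Talqil is never earned.
Talqil would need Lamfal and Runval (Rule 10), but Runval is never earned.
Fenarc would need Ionnal, Lamfal, and Torpyr (Rule 4), but Torpyr is never earned.
Runval would need Renule and Ionnal (Rule 7), but Renule is never earned.
None of the 5 are reached.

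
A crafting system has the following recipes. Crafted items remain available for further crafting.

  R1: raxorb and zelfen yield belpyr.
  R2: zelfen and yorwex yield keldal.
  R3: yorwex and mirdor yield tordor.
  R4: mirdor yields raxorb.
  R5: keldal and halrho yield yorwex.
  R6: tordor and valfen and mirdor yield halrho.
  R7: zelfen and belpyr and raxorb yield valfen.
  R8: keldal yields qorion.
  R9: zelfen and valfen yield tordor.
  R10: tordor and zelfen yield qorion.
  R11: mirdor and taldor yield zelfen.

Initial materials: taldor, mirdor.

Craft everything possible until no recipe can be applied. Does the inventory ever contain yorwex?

No

yorwex would need keldal and halrho (R5), but keldal is never obtained.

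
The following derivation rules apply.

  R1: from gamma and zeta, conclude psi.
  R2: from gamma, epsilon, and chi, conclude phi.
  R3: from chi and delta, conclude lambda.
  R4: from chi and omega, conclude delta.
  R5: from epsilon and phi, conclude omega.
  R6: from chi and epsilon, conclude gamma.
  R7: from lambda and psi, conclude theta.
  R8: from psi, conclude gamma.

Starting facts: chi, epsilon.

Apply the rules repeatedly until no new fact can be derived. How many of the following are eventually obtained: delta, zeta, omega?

2

From chi and epsilon, R6 gives gamma.
gamma, epsilon, and chi hold, so phi follows (R2).
From epsilon and phi, R5 gives omega.
From chi and omega, R4 gives delta.
delta: reached.
No rule produces zeta, and it is not given.
omega: reached.
Reached: delta and omega — 2 of the 3.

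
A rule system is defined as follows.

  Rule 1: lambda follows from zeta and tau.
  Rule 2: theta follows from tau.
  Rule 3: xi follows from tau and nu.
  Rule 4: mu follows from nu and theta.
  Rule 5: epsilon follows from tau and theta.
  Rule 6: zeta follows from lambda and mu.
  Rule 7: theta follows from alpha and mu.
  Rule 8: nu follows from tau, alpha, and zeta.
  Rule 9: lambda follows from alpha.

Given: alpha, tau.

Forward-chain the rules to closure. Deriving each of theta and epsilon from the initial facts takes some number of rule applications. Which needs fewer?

theta

theta: From tau, Rule 2 gives theta. [1 rule application]
epsilon: From tau, Rule 2 gives theta. From tau and theta, Rule 5 gives epsilon. [2 rule applications]
theta needs fewer.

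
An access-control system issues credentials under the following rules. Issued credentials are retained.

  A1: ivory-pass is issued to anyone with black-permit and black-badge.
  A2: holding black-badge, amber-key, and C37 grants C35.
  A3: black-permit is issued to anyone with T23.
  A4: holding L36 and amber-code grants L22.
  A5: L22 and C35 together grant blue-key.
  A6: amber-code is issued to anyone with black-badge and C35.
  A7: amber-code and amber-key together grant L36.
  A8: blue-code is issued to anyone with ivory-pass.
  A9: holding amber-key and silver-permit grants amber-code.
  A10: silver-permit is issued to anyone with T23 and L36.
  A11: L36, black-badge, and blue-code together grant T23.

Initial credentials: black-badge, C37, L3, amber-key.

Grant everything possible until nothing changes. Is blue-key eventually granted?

Yes

Holding black-badge, amber-key, and C37 grants C35 (A2).
Holding black-badge and C35 grants amber-code (A6).
Holding amber-code and amber-key grants L36 (A7).
Holding L36 and amber-code grants L22 (A4).
Holding L22 and C35 grants blue-key (A5).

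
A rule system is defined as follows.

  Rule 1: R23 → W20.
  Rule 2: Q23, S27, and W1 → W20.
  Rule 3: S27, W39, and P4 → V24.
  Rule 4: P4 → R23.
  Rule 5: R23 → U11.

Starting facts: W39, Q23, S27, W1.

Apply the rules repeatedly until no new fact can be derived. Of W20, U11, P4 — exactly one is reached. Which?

W20

Q23, S27, and W1 hold, so W20 follows (Rule 2).
No rule produces P4, and it is not given. U11 would need R23 (Rule 5), but R23 is never established.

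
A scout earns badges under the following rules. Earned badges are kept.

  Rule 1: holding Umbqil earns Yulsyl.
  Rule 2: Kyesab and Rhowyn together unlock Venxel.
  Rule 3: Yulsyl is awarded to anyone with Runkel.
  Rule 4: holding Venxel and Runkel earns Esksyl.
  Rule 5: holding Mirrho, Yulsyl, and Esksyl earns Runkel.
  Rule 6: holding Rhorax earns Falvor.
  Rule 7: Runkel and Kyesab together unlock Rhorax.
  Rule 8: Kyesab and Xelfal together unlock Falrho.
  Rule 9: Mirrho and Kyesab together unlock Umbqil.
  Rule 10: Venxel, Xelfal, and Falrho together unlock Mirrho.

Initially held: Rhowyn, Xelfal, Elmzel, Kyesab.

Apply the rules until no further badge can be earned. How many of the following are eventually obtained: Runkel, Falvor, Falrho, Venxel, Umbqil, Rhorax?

3

With Kyesab and Rhowyn, Venxel is earned (Rule 2).
With Kyesab and Xelfal, Falrho is earned (Rule 8).
With Venxel, Xelfal, and Falrho, Mirrho is earned (Rule 10).
With Mirrho and Kyesab, Umbqil is earned (Rule 9).
Runkel would need Mirrho, Yulsyl, and Esksyl (Rule 5), but Esksyl is never earned.
Falvor would need Rhorax (Rule 6), but Rhorax is never earned.
Falrho: reached.
Venxel: reached.
Umbqil: reached.
Rhorax would need Runkel and Kyesab (Rule 7), but Runkel is never earned.
Reached: Falrho, Venxel, and Umbqil — 3 of the 6.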